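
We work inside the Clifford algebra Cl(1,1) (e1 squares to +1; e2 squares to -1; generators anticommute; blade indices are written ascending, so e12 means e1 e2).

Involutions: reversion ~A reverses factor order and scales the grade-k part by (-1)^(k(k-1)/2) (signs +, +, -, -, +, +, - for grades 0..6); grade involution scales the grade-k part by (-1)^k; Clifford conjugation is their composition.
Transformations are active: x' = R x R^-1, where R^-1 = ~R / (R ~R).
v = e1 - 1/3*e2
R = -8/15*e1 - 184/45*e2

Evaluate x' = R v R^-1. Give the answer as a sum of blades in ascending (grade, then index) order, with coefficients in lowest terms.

~R = -8/15*e1 - 184/45*e2, and R ~R = -6656/405, so R^-1 = ~R / (-6656/405).
R v = -256/135 + 64/15*e12
Answer: -73/65*e1 - 119/195*e2


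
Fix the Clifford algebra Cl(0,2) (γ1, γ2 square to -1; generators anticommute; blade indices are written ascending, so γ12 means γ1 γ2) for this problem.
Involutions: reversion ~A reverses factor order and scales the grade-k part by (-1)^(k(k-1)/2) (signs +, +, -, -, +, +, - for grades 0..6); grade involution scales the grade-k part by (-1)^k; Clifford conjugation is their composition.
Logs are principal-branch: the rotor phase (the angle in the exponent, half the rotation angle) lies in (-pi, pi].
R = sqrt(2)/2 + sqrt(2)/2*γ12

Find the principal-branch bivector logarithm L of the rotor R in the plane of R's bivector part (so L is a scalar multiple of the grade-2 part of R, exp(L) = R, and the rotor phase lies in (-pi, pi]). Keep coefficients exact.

The scalar part of R is sqrt(2)/2, which fixes the principal-branch rotor phase; the unit plane is then the bivector part divided by the sine of that phase, and L is that plane scaled by the phase.
Concretely: cos(phase) = sqrt(2)/2 gives phase = ±pi/4, and since phase/sin(phase) is even the sign is immaterial: L = (phase/sin(phase)) * <R>_2 = (sqrt(2)*pi/4) * <R>_2.
Answer: pi/4*γ12


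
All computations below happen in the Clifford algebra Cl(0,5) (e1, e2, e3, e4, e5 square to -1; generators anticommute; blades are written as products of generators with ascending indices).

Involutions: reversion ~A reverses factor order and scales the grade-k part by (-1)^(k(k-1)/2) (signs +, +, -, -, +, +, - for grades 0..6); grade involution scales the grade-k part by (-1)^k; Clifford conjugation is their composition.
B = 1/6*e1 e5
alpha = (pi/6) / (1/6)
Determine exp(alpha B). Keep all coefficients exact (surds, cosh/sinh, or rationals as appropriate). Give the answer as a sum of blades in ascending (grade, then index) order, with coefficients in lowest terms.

B^2 = (1/6)^2*(e1 e5)^2 = 1/36*(-1) = -1/36 (a basis 2-blade squares to minus the product of its generators' squares).
B^2 = -1/36 — the negative square puts this in the circular regime; l = 1/6, alpha*l = pi/6, so exp(alpha B) = cos(pi/6) + (sin(pi/6)/(1/6))*B = sqrt(3)/2 + (3)*B.
Answer: sqrt(3)/2 + 1/2*e1 e5


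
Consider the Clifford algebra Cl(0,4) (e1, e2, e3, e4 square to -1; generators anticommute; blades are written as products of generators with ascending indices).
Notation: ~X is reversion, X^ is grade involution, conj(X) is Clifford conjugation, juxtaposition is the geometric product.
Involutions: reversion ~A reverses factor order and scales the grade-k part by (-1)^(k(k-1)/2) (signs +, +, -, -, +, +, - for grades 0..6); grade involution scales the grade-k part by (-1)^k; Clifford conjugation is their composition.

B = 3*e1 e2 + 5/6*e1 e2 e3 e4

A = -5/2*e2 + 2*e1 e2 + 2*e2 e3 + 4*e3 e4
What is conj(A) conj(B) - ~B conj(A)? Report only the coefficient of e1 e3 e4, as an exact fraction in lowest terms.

first term: -6 - 15/2*e1 + 10/3*e1 e2 + 6*e1 e3 + 5/3*e1 e4 + 5/3*e3 e4 + 25/12*e1 e3 e4 + 12*e1 e2 e3 e4
second term: -6 + 15/2*e1 + 10/3*e1 e2 - 6*e1 e3 + 5/3*e1 e4 + 5/3*e3 e4 - 25/12*e1 e3 e4 + 12*e1 e2 e3 e4
Answer: 25/6


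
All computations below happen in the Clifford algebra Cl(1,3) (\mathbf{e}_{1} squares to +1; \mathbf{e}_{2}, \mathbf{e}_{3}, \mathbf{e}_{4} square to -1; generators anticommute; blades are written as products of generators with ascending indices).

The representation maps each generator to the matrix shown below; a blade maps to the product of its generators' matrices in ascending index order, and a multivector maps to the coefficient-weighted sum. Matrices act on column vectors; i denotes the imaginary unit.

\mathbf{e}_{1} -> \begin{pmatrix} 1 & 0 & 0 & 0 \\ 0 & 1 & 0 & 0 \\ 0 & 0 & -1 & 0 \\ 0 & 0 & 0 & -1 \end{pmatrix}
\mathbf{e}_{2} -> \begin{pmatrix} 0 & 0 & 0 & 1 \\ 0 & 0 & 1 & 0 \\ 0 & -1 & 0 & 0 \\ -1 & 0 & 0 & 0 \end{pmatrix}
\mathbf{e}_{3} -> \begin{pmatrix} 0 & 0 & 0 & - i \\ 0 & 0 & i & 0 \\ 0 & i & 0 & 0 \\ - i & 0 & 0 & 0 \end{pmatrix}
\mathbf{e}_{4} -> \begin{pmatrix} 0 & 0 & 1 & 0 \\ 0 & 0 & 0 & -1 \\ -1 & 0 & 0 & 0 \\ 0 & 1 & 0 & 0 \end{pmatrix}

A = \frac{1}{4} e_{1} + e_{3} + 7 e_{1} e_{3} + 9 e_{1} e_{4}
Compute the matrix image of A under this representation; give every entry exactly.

Bivector images (products of the table entries): rho(e_{1} e_{3}) = rho(\mathbf{e}_{1})rho(\mathbf{e}_{3}) = \begin{pmatrix} 0 & 0 & 0 & - i \\ 0 & 0 & i & 0 \\ 0 & - i & 0 & 0 \\ i & 0 & 0 & 0 \end{pmatrix}; rho(e_{1} e_{4}) = rho(\mathbf{e}_{1})rho(\mathbf{e}_{4}) = \begin{pmatrix} 0 & 0 & 1 & 0 \\ 0 & 0 & 0 & -1 \\ 1 & 0 & 0 & 0 \\ 0 & -1 & 0 & 0 \end{pmatrix}.
M = (\frac{1}{4})*rho(e_{1}) + (1)*rho(e_{3}) + (7)*rho(e_{1} e_{3}) + (9)*rho(e_{1} e_{4}), summed entrywise:
Answer: \begin{pmatrix} \frac{1}{4} & 0 & 9 & - 8 i \\ 0 & \frac{1}{4} & 8 i & -9 \\ 9 & - 6 i & - \frac{1}{4} & 0 \\ 6 i & -9 & 0 & - \frac{1}{4} \end{pmatrix}


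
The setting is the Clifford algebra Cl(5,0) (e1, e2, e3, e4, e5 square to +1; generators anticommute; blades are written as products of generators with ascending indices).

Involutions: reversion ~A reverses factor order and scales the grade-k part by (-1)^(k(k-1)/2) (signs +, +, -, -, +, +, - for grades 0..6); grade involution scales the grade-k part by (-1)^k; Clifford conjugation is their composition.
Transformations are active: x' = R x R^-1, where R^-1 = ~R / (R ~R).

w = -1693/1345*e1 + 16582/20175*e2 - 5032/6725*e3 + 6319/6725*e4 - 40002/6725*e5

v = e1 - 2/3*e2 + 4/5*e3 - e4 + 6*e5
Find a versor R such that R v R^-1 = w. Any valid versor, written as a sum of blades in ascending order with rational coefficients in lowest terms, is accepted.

Construction: equal norms (both 8794/225) license R = v + w = -348/1345*e1 + 1044/6725*e2 + 348/6725*e3 - 406/6725*e4 + 348/6725*e5 — nothing changes along that direction, while (v - w)/2 changes sign, so v maps onto w.
Answer: -348/1345*e1 + 1044/6725*e2 + 348/6725*e3 - 406/6725*e4 + 348/6725*e5


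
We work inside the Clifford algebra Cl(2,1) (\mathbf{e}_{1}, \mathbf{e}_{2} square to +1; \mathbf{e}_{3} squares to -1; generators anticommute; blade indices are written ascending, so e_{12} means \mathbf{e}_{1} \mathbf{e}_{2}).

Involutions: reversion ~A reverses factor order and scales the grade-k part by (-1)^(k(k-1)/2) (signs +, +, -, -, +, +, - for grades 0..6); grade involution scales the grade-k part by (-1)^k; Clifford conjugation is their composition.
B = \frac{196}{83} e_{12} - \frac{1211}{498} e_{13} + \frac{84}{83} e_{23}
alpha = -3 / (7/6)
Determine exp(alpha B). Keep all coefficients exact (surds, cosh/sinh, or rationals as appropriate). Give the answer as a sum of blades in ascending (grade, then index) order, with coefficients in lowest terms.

B^2 term by term: the squares give (\frac{196}{83})^2*(e_{12})^2 + (-\frac{1211}{498})^2*(e_{13})^2 + (\frac{84}{83})^2*(e_{23})^2 = \frac{38416}{6889}*(-1) + \frac{1466521}{248004}*(+1) + \frac{7056}{6889}*(+1) = \frac{49}{36} (each basis 2-blade squares to minus the product of its generators' squares); cross terms between blades sharing an index anticommute and cancel. So B^2 = \frac{49}{36}.
B^2 = \frac{49}{36} — hyperbolic case — the even/odd split gives cosh and sinh: l = \frac{7}{6}, alpha*l = -3, so exp(alpha B) = cosh(-3) + (sinh(-3)/(\frac{7}{6}))*B = \cosh{\left(3 \right)} + (- \frac{6 \sinh{\left(3 \right)}}{7})*B.
Answer: \cosh{\left(3 \right)} - \frac{168 \sinh{\left(3 \right)}}{83} e_{12} + \frac{173 \sinh{\left(3 \right)}}{83} e_{13} - \frac{72 \sinh{\left(3 \right)}}{83} e_{23}


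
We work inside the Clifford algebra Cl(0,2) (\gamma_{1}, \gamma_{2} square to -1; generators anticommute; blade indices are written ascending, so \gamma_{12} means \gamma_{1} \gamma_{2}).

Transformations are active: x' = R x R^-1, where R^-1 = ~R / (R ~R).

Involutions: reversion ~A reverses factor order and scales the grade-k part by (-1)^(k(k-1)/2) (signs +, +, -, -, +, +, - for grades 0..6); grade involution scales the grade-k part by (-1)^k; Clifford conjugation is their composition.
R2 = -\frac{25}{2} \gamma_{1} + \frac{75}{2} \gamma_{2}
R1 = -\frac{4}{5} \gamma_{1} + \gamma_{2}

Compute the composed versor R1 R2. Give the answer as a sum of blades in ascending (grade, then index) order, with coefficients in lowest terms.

Distribute over the terms of R1 (each basis-blade product reordered to ascending indices, repeated generators contracted through their squares):
(-\frac{4}{5} \gamma_{1}) R2 = -10 - 30 \gamma_{12}
(\gamma_{2}) R2 = -\frac{75}{2} + \frac{25}{2} \gamma_{12}
Summing the partial products and collecting blades:
Answer: -\frac{95}{2} - \frac{35}{2} \gamma_{12}


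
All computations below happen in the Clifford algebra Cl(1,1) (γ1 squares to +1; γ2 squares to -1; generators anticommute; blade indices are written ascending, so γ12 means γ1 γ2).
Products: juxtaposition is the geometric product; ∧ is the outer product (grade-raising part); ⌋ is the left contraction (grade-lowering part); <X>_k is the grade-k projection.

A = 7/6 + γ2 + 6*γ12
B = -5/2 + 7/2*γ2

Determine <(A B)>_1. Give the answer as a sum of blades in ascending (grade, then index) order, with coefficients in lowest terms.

step 1: -77/12 - 21*γ1 + 19/12*γ2 - 15*γ12
step 2: -21*γ1 + 19/12*γ2
Answer: -21*γ1 + 19/12*γ2


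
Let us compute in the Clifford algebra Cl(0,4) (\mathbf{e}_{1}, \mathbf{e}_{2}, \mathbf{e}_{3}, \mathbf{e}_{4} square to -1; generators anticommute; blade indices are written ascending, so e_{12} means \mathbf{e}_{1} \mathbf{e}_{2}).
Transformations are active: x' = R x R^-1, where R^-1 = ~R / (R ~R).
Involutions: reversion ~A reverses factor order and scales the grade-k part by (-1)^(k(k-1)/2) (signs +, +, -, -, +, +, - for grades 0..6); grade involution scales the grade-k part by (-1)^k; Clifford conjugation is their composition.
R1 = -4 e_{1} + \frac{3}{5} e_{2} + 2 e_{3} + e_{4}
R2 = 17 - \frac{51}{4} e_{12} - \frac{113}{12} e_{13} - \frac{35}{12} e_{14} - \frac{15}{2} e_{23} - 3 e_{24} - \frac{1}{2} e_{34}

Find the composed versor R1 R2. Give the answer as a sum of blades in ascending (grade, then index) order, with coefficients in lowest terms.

Distribute over the terms of R1 (each basis-blade product reordered to ascending indices, repeated generators contracted through their squares):
(-4 e_{1}) R2 = -68 e_{1} - 51 e_{2} - \frac{113}{3} e_{3} - \frac{35}{3} e_{4} + 30 e_{123} + 12 e_{124} + 2 e_{134}
(\frac{3}{5} e_{2}) R2 = -\frac{153}{20} e_{1} + \frac{51}{5} e_{2} + \frac{9}{2} e_{3} + \frac{9}{5} e_{4} + \frac{113}{20} e_{123} + \frac{7}{4} e_{124} - \frac{3}{10} e_{234}
(2 e_{3}) R2 = -\frac{113}{6} e_{1} - 15 e_{2} + 34 e_{3} + e_{4} - \frac{51}{2} e_{123} + \frac{35}{6} e_{134} + 6 e_{234}
(e_{4}) R2 = -\frac{35}{12} e_{1} - 3 e_{2} - \frac{1}{2} e_{3} + 17 e_{4} - \frac{51}{4} e_{124} - \frac{113}{12} e_{134} - \frac{15}{2} e_{234}
Summing the partial products and collecting blades:
Answer: -\frac{487}{5} e_{1} - \frac{294}{5} e_{2} + \frac{1}{3} e_{3} + \frac{122}{15} e_{4} + \frac{203}{20} e_{123} + e_{124} - \frac{19}{12} e_{134} - \frac{9}{5} e_{234}


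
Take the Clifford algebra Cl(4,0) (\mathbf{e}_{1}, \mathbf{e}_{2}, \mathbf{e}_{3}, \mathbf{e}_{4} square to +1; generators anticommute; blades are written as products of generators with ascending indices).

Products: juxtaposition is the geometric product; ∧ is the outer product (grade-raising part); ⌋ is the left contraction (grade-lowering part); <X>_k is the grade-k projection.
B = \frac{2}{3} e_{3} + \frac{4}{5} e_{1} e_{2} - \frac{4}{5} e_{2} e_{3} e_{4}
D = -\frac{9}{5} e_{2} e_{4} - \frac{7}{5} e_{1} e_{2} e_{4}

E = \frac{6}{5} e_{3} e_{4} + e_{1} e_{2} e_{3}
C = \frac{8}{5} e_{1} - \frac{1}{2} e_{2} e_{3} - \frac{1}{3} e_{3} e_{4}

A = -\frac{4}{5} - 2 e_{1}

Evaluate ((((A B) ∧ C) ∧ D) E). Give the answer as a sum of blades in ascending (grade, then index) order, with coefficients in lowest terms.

step 1: -\frac{8}{5} e_{2} - \frac{8}{15} e_{3} - \frac{16}{25} e_{1} e_{2} - \frac{4}{3} e_{1} e_{3} + \frac{16}{25} e_{2} e_{3} e_{4} + \frac{8}{5} e_{1} e_{2} e_{3} e_{4}
step 2: \frac{64}{25} e_{1} e_{2} + \frac{64}{75} e_{1} e_{3} + \frac{8}{15} e_{2} e_{3} e_{4} - \frac{304}{375} e_{1} e_{2} e_{3} e_{4}
step 3: \frac{192}{125} e_{1} e_{2} e_{3} e_{4}
step 4: \frac{192}{125} e_{4} - \frac{1152}{625} e_{1} e_{2}
Answer: \frac{192}{125} e_{4} - \frac{1152}{625} e_{1} e_{2}


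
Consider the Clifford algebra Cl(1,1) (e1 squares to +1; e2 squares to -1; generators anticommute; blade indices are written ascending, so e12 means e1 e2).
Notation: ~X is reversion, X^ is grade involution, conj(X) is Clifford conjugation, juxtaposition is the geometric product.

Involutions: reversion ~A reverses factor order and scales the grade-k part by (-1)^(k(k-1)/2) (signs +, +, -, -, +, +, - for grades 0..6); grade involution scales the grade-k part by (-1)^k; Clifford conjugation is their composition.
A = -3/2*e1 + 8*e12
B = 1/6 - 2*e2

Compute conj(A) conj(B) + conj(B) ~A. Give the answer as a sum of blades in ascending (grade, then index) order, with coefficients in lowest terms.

first term: 65/4*e1 + 5/3*e12
second term: -65/4*e1 + 5/3*e12
Answer: 10/3*e12


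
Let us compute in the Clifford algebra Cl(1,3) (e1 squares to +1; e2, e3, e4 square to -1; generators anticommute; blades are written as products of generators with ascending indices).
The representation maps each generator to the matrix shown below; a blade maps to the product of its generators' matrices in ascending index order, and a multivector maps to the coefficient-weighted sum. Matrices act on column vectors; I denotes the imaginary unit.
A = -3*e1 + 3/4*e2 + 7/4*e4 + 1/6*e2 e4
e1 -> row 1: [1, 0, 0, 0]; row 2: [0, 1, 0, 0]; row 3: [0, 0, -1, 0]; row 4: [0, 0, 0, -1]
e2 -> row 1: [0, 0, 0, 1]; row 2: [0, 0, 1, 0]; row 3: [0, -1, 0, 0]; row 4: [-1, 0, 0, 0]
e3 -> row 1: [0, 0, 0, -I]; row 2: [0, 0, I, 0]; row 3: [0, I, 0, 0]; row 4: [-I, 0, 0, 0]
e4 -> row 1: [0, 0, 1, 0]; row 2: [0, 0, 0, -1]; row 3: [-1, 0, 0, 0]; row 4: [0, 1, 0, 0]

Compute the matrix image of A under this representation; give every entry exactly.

Bivector images (products of the table entries): rho(e2 e4) = rho(e2)rho(e4) = row 1: [0, 1, 0, 0]; row 2: [-1, 0, 0, 0]; row 3: [0, 0, 0, 1]; row 4: [0, 0, -1, 0].
M = (-3)*rho(e1) + (3/4)*rho(e2) + (7/4)*rho(e4) + (1/6)*rho(e2 e4), summed entrywise:
Answer: row 1: [-3, 1/6, 7/4, 3/4]; row 2: [-1/6, -3, 3/4, -7/4]; row 3: [-7/4, -3/4, 3, 1/6]; row 4: [-3/4, 7/4, -1/6, 3]


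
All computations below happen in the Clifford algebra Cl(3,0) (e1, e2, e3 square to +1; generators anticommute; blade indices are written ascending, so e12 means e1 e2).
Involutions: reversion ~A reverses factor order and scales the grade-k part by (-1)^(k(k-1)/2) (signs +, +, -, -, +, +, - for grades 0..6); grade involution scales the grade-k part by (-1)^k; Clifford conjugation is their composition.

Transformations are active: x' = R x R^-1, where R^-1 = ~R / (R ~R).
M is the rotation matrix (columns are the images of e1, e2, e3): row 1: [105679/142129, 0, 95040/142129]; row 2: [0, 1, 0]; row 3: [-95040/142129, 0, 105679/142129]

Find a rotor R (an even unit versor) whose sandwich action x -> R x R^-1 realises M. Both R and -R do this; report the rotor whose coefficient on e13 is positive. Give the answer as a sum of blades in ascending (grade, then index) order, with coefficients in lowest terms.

Method: write R = a + b12*e12 + b13*e13 + b23*e23 with a^2 + b12^2 + b13^2 + b23^2 = 1 (so R^-1 = ~R). Expanding the columns R e_j ~R gives tr M = 4a^2 - 1 and, from the antisymmetric part, M21 - M12 = -4a*b12, M13 - M31 = 4a*b13, M32 - M23 = -4a*b23.
Here tr M = 353487/142129, so a^2 = (1 + tr M)/4 = 123904/142129 and a = ±352/377. Taking a = 352/377: M21 - M12 = 0, M13 - M31 = 190080/142129, M32 - M23 = 0, giving b12 = 0, b13 = 135/377, b23 = 0, i.e. R = 352/377 + 135/377*e13.
Its e13 coefficient is already positive.
Answer: 352/377 + 135/377*e13. Note: both R and -R realise this M (trace 353487/142129); the covering map identifies them, and the e13-coefficient sign is the tie-breaker.


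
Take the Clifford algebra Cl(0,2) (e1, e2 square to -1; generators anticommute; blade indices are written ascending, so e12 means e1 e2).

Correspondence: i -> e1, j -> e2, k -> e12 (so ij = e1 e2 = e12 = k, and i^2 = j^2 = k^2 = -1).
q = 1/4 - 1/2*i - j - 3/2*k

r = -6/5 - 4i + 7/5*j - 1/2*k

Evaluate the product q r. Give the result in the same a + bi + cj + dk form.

In blades: q = 1/4 - 1/2*e1 - e2 - 3/2*e12, r = -6/5 - 4*e1 + 7/5*e2 - 1/2*e12.
Distribute q over r term by term (generator squares from the signature, products reordered to ascending indices): (1/4)*r = -3/10 - e1 + 7/20*e2 - 1/8*e12; (-1/2*e1)*r = -2 + 3/5*e1 - 1/4*e2 - 7/10*e12; (-e2)*r = 7/5 + 1/2*e1 + 6/5*e2 - 4*e12; (-3/2*e12)*r = -3/4 + 21/10*e1 + 6*e2 + 9/5*e12.
Sum: -33/20 + 11/5*e1 + 73/10*e2 - 121/40*e12; translating back through the correspondence:
Answer: -33/20 + 11/5*i + 73/10*j - 121/40*k


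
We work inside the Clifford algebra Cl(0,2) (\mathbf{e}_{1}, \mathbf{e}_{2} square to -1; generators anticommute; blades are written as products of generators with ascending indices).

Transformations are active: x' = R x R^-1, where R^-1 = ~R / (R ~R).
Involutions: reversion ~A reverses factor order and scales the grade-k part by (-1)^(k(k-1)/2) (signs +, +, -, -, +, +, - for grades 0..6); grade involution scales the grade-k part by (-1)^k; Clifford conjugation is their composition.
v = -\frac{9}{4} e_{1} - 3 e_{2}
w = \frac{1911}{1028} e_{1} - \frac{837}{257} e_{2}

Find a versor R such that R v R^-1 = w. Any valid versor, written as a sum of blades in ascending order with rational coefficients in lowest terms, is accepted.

Here q(v) = q(w) = -\frac{225}{16}; the classical choice R = v + w = -\frac{201}{514} e_{1} - \frac{1608}{257} e_{2} then realises v -> w under the sandwich.
Answer: -\frac{201}{514} e_{1} - \frac{1608}{257} e_{2}


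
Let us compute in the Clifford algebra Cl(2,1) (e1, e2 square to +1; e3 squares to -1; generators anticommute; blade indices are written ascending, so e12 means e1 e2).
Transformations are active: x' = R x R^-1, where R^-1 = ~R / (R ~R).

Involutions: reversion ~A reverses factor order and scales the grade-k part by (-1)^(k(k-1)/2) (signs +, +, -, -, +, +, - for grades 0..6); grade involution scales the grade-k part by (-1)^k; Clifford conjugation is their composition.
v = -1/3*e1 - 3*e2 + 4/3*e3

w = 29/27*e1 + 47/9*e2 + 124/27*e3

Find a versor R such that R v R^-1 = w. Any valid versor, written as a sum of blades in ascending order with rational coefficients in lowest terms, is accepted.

The midline construction: v and w both square to 22/3, so reflecting in their sum 20/27*e1 + 20/9*e2 + 160/27*e3 exchanges them.
Answer: 20/27*e1 + 20/9*e2 + 160/27*e3


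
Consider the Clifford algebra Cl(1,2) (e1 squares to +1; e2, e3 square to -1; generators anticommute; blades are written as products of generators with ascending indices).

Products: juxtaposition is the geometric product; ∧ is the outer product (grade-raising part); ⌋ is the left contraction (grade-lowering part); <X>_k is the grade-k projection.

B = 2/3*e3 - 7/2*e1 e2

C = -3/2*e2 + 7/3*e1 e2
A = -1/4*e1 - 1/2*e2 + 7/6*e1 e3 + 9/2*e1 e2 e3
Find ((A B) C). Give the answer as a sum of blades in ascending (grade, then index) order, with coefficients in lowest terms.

step 1: 35/36*e1 + 7/8*e2 - 63/4*e3 - 3*e1 e2 - 1/6*e1 e3 - 53/12*e2 e3
step 2: -91/16 - 59/24*e1 + 245/108*e2 + 53/8*e3 - 35/24*e1 e2 - 371/36*e1 e3 - 1729/72*e2 e3 - 37*e1 e2 e3
Answer: -91/16 - 59/24*e1 + 245/108*e2 + 53/8*e3 - 35/24*e1 e2 - 371/36*e1 e3 - 1729/72*e2 e3 - 37*e1 e2 e3


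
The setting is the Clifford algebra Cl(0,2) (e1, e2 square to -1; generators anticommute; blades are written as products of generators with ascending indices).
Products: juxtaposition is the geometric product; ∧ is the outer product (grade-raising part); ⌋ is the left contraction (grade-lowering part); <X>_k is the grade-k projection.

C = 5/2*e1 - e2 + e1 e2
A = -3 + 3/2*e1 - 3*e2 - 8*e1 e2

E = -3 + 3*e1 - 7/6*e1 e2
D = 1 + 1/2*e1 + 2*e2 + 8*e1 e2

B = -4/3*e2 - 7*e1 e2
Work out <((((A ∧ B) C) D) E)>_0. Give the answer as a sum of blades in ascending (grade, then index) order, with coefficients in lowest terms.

step 1: 4*e2 + 19*e1 e2
step 2: -15 + 23*e1 + 95/2*e2 - 10*e1 e2
step 3: -83/2 + 831/2*e1 - 343/2*e2 - 431/4*e1 e2
step 4: -29945/24 - 14051/12*e1 + 676*e2 + 5317/6*e1 e2
step 5: -29945/24
Answer: -29945/24


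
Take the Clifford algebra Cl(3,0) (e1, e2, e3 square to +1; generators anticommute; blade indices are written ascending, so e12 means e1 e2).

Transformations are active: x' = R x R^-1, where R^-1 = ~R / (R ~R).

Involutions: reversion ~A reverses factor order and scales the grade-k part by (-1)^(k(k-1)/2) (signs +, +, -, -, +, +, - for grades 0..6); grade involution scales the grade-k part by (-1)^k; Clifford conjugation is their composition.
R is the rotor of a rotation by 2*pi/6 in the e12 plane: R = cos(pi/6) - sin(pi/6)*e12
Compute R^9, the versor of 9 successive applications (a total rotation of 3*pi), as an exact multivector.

Rotor phase runs at HALF the rotation angle; powers of one rotor simply add phase, so after 9 steps in e12 the phase is 9*pi/6 = 3*pi/2 and R^9 = cos(3*pi/2) - sin(3*pi/2)*e12.
cos(3*pi/2) = 0 and sin(3*pi/2) = -1, so R^9 = e12. The net rotation is 1*pi (after discarding 1 full turn, each of which contributes a factor -1 to the rotor); the rotor keeps the half-angle phase exactly.
Answer: e12


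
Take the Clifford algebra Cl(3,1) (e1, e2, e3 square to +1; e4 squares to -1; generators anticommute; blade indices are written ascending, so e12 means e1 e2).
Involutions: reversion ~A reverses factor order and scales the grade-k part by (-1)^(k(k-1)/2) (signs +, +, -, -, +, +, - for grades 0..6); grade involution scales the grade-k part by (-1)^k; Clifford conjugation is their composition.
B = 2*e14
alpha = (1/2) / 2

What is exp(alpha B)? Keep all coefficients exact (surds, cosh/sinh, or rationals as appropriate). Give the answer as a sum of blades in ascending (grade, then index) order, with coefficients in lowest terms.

B^2 = (2)^2*(e14)^2 = 4*(+1) = 4 (a basis 2-blade squares to minus the product of its generators' squares).
B^2 = 4 — hyperbolic case — the even/odd split gives cosh and sinh: l = 2, alpha*l = 1/2, so exp(alpha B) = cosh(1/2) + (sinh(1/2)/2)*B = cosh(1/2) + (sinh(1/2)/2)*B.
Answer: cosh(1/2) + sinh(1/2)*e14


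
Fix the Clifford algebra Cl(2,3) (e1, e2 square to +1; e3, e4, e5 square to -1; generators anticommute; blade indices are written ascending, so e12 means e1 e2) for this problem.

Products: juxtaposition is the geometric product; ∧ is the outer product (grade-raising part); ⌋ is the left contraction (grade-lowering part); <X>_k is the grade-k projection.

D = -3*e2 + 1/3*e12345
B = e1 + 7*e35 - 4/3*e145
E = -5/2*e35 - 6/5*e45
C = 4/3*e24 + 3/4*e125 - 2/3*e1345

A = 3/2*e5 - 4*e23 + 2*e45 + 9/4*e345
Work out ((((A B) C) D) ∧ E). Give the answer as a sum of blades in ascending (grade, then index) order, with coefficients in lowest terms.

step 1: 8/3*e1 + 21/2*e3 + 63/4*e4 - 3*e13 + 2*e14 - 3/2*e15 + 28*e25 - 14*e34 - 4*e123 + 2*e145 - 9/4*e1345 + 16/3*e12345
step 2: -3/2 + 21*e1 + 1337/72*e2 + 4/3*e3 + 8/3*e12 - 28/3*e15 + 56/3*e23 - 3/2*e24 + 2*e25 + 5*e34 + 13/3*e35 + 118/3*e45 + 32/9*e124 + 8/3*e125 + 16/3*e134 + 61/18*e135 - 7*e145 - 197/16*e234 - 9/4*e235 - 7/6*e245 - 16/9*e345 + 68/3*e1234 + 87/8*e1235 + 157/16*e1245 - 21/2*e12345
step 3: -1253/24 - 8*e1 + 9/2*e2 + 2845/48*e3 - 65/8*e4 + 122/9*e5 - 1717/27*e12 - 7/18*e13 + 137/12*e14 + 187/48*e15 + 19/3*e23 + 61/54*e24 - 16/9*e25 + 5447/144*e34 + 601/108*e35 + 7/2*e45 - 118/9*e123 + 13/9*e124 - 89/3*e125 - 202/3*e134 - 257/8*e135 - 3343/144*e145 - 107/9*e234 - 13*e235 - 118*e245 - 8/9*e345 - 16*e1234 - 61/6*e1235 + 185/9*e1245 - 8141/216*e1345 + 5/3*e2345 - 1/2*e12345
step 4: 6265/48*e35 + 1253/20*e45 + 20*e135 + 48/5*e145 - 45/4*e235 - 27/5*e245 - 1463/16*e345 + 8585/54*e1235 + 3434/45*e1245 + 3481/120*e1345 - 2579/540*e2345 + 1741/90*e12345
Answer: 6265/48*e35 + 1253/20*e45 + 20*e135 + 48/5*e145 - 45/4*e235 - 27/5*e245 - 1463/16*e345 + 8585/54*e1235 + 3434/45*e1245 + 3481/120*e1345 - 2579/540*e2345 + 1741/90*e12345


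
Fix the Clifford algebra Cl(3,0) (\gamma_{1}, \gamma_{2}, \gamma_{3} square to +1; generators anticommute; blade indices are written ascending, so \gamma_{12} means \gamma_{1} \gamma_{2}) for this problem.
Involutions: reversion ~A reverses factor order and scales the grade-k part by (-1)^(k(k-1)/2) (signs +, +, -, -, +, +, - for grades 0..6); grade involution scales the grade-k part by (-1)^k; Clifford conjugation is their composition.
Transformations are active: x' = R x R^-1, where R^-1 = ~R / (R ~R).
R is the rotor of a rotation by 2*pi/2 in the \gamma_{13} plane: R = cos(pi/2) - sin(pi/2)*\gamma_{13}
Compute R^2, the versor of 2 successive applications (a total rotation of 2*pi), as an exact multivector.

The rotor phase is half the rotation angle and phases add under composition, so 2 steps in the \gamma_{13} plane accumulate phase 2*(pi/2) = \pi: R^2 = cos(\pi) - sin(\pi)*\gamma_{13}.
cos(\pi) = -1 and sin(\pi) = 0, so R^2 = -1. The total rotation 2*pi is 1 full turn, so every vector returns to itself, yet the rotor is -1, on the OTHER sheet of the double cover (an odd number of 2*pi turns).
Answer: -1


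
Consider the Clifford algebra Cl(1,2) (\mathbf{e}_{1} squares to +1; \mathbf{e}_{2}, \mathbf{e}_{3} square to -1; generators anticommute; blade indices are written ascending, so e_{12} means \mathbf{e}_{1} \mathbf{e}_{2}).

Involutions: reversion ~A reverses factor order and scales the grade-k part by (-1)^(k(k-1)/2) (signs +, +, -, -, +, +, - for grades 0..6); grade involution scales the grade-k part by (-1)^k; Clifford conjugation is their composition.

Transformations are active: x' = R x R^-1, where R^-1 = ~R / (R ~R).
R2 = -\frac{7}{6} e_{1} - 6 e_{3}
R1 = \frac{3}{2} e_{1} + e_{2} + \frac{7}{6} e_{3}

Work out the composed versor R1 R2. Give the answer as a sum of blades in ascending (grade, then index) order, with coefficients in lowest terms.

Distribute over the terms of R2 (each basis-blade product reordered to ascending indices, repeated generators contracted through their squares):
R1 (-\frac{7}{6} e_{1}) = -\frac{7}{4} + \frac{7}{6} e_{12} + \frac{49}{36} e_{13}
R1 (-6 e_{3}) = 7 - 9 e_{13} - 6 e_{23}
Summing the partial products and collecting blades:
Answer: \frac{21}{4} + \frac{7}{6} e_{12} - \frac{275}{36} e_{13} - 6 e_{23}


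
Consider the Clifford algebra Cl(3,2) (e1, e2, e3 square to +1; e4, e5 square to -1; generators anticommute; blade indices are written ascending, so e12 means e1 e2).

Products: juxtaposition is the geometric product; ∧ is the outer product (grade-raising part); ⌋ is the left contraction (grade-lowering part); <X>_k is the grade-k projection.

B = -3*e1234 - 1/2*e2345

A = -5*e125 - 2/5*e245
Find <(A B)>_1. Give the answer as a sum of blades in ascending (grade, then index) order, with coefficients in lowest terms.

step 1: -1/5*e3 + 5/2*e134 - 6/5*e135 - 15*e345
step 2: -1/5*e3
Answer: -1/5*e3


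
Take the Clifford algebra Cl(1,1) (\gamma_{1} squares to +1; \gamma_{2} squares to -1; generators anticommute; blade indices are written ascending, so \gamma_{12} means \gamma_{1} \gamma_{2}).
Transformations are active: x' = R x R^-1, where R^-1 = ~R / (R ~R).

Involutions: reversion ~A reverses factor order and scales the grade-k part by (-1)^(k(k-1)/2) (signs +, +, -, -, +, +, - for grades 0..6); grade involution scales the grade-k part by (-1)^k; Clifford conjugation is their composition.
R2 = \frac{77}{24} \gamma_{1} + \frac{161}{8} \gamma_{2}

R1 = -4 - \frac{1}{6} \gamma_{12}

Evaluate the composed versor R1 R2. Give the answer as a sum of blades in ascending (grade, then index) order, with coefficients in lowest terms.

Distribute over the terms of R1 (each basis-blade product reordered to ascending indices, repeated generators contracted through their squares):
(-4) R2 = -\frac{77}{6} \gamma_{1} - \frac{161}{2} \gamma_{2}
(-\frac{1}{6} \gamma_{12}) R2 = \frac{161}{48} \gamma_{1} + \frac{77}{144} \gamma_{2}
Summing the partial products and collecting blades:
Answer: -\frac{455}{48} \gamma_{1} - \frac{11515}{144} \gamma_{2}


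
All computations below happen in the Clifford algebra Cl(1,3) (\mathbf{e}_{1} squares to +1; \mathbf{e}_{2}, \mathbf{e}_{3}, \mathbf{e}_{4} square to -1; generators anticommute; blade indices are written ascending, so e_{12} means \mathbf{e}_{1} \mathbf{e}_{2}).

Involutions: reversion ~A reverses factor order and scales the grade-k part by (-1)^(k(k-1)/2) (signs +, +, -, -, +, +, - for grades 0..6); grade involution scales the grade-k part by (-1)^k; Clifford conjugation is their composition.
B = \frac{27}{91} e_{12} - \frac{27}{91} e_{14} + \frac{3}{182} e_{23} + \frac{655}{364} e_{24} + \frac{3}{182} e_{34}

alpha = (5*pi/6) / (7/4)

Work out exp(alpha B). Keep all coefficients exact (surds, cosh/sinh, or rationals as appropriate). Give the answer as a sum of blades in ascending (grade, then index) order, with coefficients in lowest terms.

B^2 term by term: the squares give (\frac{27}{91})^2*(e_{12})^2 + (-\frac{27}{91})^2*(e_{14})^2 + (\frac{3}{182})^2*(e_{23})^2 + (\frac{655}{364})^2*(e_{24})^2 + (\frac{3}{182})^2*(e_{34})^2 = \frac{729}{8281}*(+1) + \frac{729}{8281}*(+1) + \frac{9}{33124}*(-1) + \frac{429025}{132496}*(-1) + \frac{9}{33124}*(-1) = -\frac{49}{16} (each basis 2-blade squares to minus the product of its generators' squares); cross terms between blades sharing an index anticommute and cancel; the commuting (index-disjoint) pairs give grade-4 terms 2*c*c'*(blade product), which cancel blade by blade — e_{1234}: \frac{81}{8281} - \frac{81}{8281} = 0 — confirming B is simple. So B^2 = -\frac{49}{16}.
B^2 = -\frac{49}{16} — a negative square means the series sums to a rotation: l = \frac{7}{4}, alpha*l = \frac{5 \pi}{6}, so exp(alpha B) = cos(\frac{5 \pi}{6}) + (sin(\frac{5 \pi}{6})/(\frac{7}{4}))*B = - \frac{\sqrt{3}}{2} + (\frac{2}{7})*B.
Answer: - \frac{\sqrt{3}}{2} + \frac{54}{637} e_{12} - \frac{54}{637} e_{14} + \frac{3}{637} e_{23} + \frac{655}{1274} e_{24} + \frac{3}{637} e_{34}


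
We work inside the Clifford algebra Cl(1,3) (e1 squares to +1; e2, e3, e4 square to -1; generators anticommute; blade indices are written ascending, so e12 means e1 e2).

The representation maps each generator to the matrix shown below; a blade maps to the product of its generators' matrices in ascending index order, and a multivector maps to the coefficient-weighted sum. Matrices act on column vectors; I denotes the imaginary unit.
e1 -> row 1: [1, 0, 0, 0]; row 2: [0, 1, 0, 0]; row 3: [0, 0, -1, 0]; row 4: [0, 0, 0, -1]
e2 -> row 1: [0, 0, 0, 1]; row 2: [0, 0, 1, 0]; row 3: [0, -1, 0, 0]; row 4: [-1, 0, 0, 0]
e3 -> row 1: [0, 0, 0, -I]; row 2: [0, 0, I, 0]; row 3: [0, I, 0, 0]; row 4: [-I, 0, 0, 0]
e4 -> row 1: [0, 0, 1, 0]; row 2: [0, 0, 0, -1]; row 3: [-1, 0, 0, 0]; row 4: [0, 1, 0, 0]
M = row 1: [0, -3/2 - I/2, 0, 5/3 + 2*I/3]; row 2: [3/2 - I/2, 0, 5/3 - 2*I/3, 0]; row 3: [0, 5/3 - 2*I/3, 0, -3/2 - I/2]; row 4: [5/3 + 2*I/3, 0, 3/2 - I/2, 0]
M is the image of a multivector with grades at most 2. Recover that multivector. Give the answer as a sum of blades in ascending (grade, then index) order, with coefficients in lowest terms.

Method: the blade images are trace-orthogonal — tr(rho(e_A) rho(e_B)^-1) = 4 if A = B and 0 otherwise — and rho(e_A)^-1 = (e_A)^2 * rho(e_A) with (e_A)^2 = +1 or -1, so the coefficient of e_A in the preimage is (e_A)^2 * tr(M rho(e_A))/4.
Nonzero projections over blades of grade <= 2: e3: (e3)^2 = -1, tr(M rho(e3)) = 8/3, coefficient -2/3; e12: (e12)^2 = +1, tr(M rho(e12)) = 20/3, coefficient 5/3; e24: (e24)^2 = -1, tr(M rho(e24)) = 6, coefficient -3/2; e34: (e34)^2 = -1, tr(M rho(e34)) = -2, coefficient 1/2. Every other blade of grade <= 2 projects to 0.
Answer: -2/3*e3 + 5/3*e12 - 3/2*e24 + 1/2*e34


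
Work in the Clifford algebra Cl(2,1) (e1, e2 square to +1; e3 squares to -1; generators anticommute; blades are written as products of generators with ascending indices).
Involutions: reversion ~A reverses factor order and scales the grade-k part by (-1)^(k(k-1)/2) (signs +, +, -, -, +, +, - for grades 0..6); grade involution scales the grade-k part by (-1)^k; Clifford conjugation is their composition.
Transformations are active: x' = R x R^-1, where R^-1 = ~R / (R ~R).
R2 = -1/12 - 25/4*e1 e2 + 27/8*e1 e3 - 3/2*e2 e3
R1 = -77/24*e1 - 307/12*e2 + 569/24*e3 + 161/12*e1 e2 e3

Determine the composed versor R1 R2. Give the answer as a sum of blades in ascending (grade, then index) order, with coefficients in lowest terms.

Distribute over the terms of R1 (each basis-blade product reordered to ascending indices, repeated generators contracted through their squares):
(-77/24*e1) R2 = 77/288*e1 + 1925/96*e2 - 693/64*e3 + 77/16*e1 e2 e3
(-307/12*e2) R2 = -7675/48*e1 + 307/144*e2 + 307/8*e3 + 2763/32*e1 e2 e3
(569/24*e3) R2 = 5121/64*e1 - 569/16*e2 - 569/288*e3 - 14225/96*e1 e2 e3
(161/12*e1 e2 e3) R2 = -161/8*e1 - 1449/32*e2 + 4025/48*e3 - 161/144*e1 e2 e3
Summing the partial products and collecting blades:
Answer: -57449/576*e1 - 8447/144*e2 + 63029/576*e3 - 2093/36*e1 e2 e3


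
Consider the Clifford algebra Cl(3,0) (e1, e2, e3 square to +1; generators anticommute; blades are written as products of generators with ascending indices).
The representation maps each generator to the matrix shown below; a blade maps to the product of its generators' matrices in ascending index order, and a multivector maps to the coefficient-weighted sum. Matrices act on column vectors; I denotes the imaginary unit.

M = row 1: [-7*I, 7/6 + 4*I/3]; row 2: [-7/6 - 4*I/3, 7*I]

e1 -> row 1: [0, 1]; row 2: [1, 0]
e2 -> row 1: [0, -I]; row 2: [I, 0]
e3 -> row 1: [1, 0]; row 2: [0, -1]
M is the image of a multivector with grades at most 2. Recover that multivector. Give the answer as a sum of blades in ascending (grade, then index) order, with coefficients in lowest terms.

Method: 1, rho(e1), rho(e2), rho(e3) form a trace-orthogonal basis of the 2x2 complex matrices (tr(X Y) = 2 if X = Y, else 0), so M = m0*1 + m1*rho(e1) + m2*rho(e2) + m3*rho(e3) with m0 = tr(M)/2 = 0, m1 = tr(M rho(e1))/2 = 0, m2 = tr(M rho(e2))/2 = -4/3 + 7*I/6, m3 = tr(M rho(e3))/2 = -7*I.
Multiplying table entries, the bivector images are rho(e1 e2) = I*rho(e3), rho(e1 e3) = -I*rho(e2), rho(e2 e3) = I*rho(e1); with real blade coefficients the real parts of m0..m3 are the coefficients of 1, e1, e2, e3 and the imaginary parts give the bivectors (e2 e3: Im m1, e1 e3: -Im m2, e1 e2: Im m3).
Answer: -4/3*e2 - 7*e1 e2 - 7/6*e1 e3


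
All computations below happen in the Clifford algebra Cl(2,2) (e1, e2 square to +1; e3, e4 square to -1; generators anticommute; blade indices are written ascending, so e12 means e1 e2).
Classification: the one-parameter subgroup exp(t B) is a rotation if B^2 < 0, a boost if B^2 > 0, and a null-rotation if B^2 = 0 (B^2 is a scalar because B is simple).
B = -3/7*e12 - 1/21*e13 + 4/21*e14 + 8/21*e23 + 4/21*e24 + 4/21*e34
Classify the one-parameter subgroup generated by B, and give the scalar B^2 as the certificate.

B^2 term by term: the squares give (-3/7)^2*(e12)^2 + (-1/21)^2*(e13)^2 + (4/21)^2*(e14)^2 + (8/21)^2*(e23)^2 + (4/21)^2*(e24)^2 + (4/21)^2*(e34)^2 = 9/49*(-1) + 1/441*(+1) + 16/441*(+1) + 64/441*(+1) + 16/441*(+1) + 16/441*(-1) = 0 (each basis 2-blade squares to minus the product of its generators' squares); cross terms between blades sharing an index anticommute and cancel; the commuting (index-disjoint) pairs give grade-4 terms 2*c*c'*(blade product), which cancel blade by blade — e1234: -8/49 + 8/441 + 64/441 = 0 — confirming B is simple. So B^2 = 0.
Answer: null-rotation, certificate B^2 = 0. Certificate logic: 0 is a conjugation-invariant scalar, so its sign fixes rotation versus boost versus null-rotation outright.


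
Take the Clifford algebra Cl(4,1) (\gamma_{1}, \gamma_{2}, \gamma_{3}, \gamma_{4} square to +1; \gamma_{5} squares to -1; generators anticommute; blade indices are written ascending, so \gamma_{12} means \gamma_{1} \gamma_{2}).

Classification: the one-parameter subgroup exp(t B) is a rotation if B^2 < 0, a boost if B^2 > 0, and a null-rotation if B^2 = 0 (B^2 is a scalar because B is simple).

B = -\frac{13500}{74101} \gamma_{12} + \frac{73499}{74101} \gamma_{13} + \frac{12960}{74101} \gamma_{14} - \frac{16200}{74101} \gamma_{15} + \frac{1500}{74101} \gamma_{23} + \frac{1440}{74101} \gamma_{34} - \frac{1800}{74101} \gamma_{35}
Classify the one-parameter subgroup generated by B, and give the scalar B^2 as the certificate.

B^2 term by term: the squares give (-\frac{13500}{74101})^2*(\gamma_{12})^2 + (\frac{73499}{74101})^2*(\gamma_{13})^2 + (\frac{12960}{74101})^2*(\gamma_{14})^2 + (-\frac{16200}{74101})^2*(\gamma_{15})^2 + (\frac{1500}{74101})^2*(\gamma_{23})^2 + (\frac{1440}{74101})^2*(\gamma_{34})^2 + (-\frac{1800}{74101})^2*(\gamma_{35})^2 = \frac{182250000}{5490958201}*(-1) + \frac{5402103001}{5490958201}*(-1) + \frac{167961600}{5490958201}*(-1) + \frac{262440000}{5490958201}*(+1) + \frac{2250000}{5490958201}*(-1) + \frac{2073600}{5490958201}*(-1) + \frac{3240000}{5490958201}*(+1) = -1 (each basis 2-blade squares to minus the product of its generators' squares); cross terms between blades sharing an index anticommute and cancel; the commuting (index-disjoint) pairs give grade-4 terms 2*c*c'*(blade product), which cancel blade by blade — \gamma_{1234}: -\frac{38880000}{5490958201} + \frac{38880000}{5490958201} = 0; \gamma_{1235}: \frac{48600000}{5490958201} - \frac{48600000}{5490958201} = 0; \gamma_{1345}: \frac{46656000}{5490958201} - \frac{46656000}{5490958201} = 0 — confirming B is simple. So B^2 = -1.
Answer: rotation, certificate B^2 = -1. No conjugation can change B^2 = -1; the sign gives the class.


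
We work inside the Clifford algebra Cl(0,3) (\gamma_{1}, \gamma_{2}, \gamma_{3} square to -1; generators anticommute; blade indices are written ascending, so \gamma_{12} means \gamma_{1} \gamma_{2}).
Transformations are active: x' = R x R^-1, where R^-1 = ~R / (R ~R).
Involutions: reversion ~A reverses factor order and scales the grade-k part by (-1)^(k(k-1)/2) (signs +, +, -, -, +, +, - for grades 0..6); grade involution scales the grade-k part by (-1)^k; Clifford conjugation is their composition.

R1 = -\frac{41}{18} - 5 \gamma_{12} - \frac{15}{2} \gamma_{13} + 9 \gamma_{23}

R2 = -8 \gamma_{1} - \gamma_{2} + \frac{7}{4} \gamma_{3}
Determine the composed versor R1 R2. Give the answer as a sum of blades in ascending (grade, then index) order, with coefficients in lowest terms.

Distribute over the terms of R2 (each basis-blade product reordered to ascending indices, repeated generators contracted through their squares):
R1 (-8 \gamma_{1}) = \frac{164}{9} \gamma_{1} + 40 \gamma_{2} + 60 \gamma_{3} - 72 \gamma_{123}
R1 (-\gamma_{2}) = -5 \gamma_{1} + \frac{41}{18} \gamma_{2} - 9 \gamma_{3} - \frac{15}{2} \gamma_{123}
R1 (\frac{7}{4} \gamma_{3}) = \frac{105}{8} \gamma_{1} - \frac{63}{4} \gamma_{2} - \frac{287}{72} \gamma_{3} - \frac{35}{4} \gamma_{123}
Summing the partial products and collecting blades:
Answer: \frac{1897}{72} \gamma_{1} + \frac{955}{36} \gamma_{2} + \frac{3385}{72} \gamma_{3} - \frac{353}{4} \gamma_{123}


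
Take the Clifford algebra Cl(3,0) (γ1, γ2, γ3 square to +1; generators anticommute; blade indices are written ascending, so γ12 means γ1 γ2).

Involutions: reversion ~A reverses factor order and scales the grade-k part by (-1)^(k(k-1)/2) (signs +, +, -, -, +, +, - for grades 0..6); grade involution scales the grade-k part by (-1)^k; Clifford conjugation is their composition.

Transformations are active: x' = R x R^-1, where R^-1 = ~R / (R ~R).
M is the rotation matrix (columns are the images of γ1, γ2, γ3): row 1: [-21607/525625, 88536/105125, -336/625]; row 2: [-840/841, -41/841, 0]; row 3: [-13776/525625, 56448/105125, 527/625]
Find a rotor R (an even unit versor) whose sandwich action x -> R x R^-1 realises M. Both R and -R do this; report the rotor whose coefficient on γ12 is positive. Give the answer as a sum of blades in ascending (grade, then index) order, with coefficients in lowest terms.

Method: write R = a + b12*γ12 + b13*γ13 + b23*γ23 with a^2 + b12^2 + b13^2 + b23^2 = 1 (so R^-1 = ~R). Expanding the columns R e_j ~R gives tr M = 4a^2 - 1 and, from the antisymmetric part, M21 - M12 = -4a*b12, M13 - M31 = 4a*b13, M32 - M23 = -4a*b23.
Here tr M = 15839/21025, so a^2 = (1 + tr M)/4 = 9216/21025 and a = ±96/145. Taking a = 96/145: M21 - M12 = -193536/105125, M13 - M31 = -10752/21025, M32 - M23 = 56448/105125, giving b12 = 504/725, b13 = -28/145, b23 = -147/725, i.e. R = 96/145 + 504/725*γ12 - 28/145*γ13 - 147/725*γ23.
Its γ12 coefficient is already positive.
Answer: 96/145 + 504/725*γ12 - 28/145*γ13 - 147/725*γ23. Sheet selection: the two-to-one cover makes ±R indistinguishable at the matrix level (trace 15839/21025), so uniqueness comes from the required sign on γ12.
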